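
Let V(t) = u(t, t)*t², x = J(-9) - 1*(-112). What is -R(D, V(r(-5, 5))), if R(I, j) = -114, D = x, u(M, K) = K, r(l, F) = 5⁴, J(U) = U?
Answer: 114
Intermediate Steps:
r(l, F) = 625
x = 103 (x = -9 - 1*(-112) = -9 + 112 = 103)
V(t) = t³ (V(t) = t*t² = t³)
D = 103
-R(D, V(r(-5, 5))) = -1*(-114) = 114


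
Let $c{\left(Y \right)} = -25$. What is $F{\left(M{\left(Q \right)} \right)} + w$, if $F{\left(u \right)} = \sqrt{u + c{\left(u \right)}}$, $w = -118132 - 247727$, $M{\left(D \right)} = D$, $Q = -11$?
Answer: $-365859 + 6 i \approx -3.6586 \cdot 10^{5} + 6.0 i$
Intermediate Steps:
$w = -365859$ ($w = -118132 - 247727 = -365859$)
$F{\left(u \right)} = \sqrt{-25 + u}$ ($F{\left(u \right)} = \sqrt{u - 25} = \sqrt{-25 + u}$)
$F{\left(M{\left(Q \right)} \right)} + w = \sqrt{-25 - 11} - 365859 = \sqrt{-36} - 365859 = 6 i - 365859 = -365859 + 6 i$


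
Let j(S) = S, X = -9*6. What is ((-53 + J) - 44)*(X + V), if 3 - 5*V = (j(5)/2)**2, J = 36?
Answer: 66673/20 ≈ 3333.6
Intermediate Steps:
X = -54
V = -13/20 (V = 3/5 - (5/2)**2/5 = 3/5 - 1/5*25/4 = 3/5 - 5/4 = -13/20 ≈ -0.65000)
((-53 + J) - 44)*(X + V) = ((-53 + 36) - 44)*(-54 - 13/20) = (-17 - 44)*(-1093/20) = -61*(-1093/20) = 66673/20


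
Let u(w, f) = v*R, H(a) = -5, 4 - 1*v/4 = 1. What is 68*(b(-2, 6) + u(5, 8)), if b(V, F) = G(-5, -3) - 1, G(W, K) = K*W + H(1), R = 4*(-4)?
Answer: -12444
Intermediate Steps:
v = 12 (v = 16 - 4*1 = 16 - 4 = 12)
R = -16
G(W, K) = -5 + K*W (G(W, K) = K*W - 5 = -5 + K*W)
u(w, f) = -192 (u(w, f) = 12*(-16) = -192)
b(V, F) = 9 (b(V, F) = (-5 - 3*(-5)) - 1 = (-5 + 15) - 1 = 10 - 1 = 9)
68*(b(-2, 6) + u(5, 8)) = 68*(9 - 192) = 68*(-183) = -12444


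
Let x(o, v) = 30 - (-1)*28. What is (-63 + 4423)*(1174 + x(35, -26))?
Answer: 5371520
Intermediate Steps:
x(o, v) = 58 (x(o, v) = 30 - 1*(-28) = 30 + 28 = 58)
(-63 + 4423)*(1174 + x(35, -26)) = (-63 + 4423)*(1174 + 58) = 4360*1232 = 5371520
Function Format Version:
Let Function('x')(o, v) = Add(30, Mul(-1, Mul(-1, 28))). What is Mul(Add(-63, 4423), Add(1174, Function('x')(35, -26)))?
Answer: 5371520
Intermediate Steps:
Function('x')(o, v) = 58 (Function('x')(o, v) = Add(30, Mul(-1, -28)) = Add(30, 28) = 58)
Mul(Add(-63, 4423), Add(1174, Function('x')(35, -26))) = Mul(Add(-63, 4423), Add(1174, 58)) = Mul(4360, 1232) = 5371520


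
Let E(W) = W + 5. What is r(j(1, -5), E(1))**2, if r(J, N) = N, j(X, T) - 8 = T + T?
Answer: 36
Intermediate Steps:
j(X, T) = 8 + 2*T (j(X, T) = 8 + (T + T) = 8 + 2*T)
E(W) = 5 + W
r(j(1, -5), E(1))**2 = (5 + 1)**2 = 6**2 = 36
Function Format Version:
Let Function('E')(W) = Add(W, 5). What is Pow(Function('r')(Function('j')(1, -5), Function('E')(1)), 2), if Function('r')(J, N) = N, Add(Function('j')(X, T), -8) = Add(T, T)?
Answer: 36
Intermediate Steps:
Function('j')(X, T) = Add(8, Mul(2, T)) (Function('j')(X, T) = Add(8, Add(T, T)) = Add(8, Mul(2, T)))
Function('E')(W) = Add(5, W)
Pow(Function('r')(Function('j')(1, -5), Function('E')(1)), 2) = Pow(Add(5, 1), 2) = Pow(6, 2) = 36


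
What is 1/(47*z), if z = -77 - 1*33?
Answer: -1/5170 ≈ -0.00019342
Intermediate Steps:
z = -110 (z = -77 - 33 = -110)
1/(47*z) = 1/(47*(-110)) = 1/(-5170) = -1/5170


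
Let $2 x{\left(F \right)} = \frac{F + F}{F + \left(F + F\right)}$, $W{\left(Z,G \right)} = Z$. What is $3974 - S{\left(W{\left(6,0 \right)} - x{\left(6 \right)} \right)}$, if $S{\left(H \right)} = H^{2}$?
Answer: $\frac{35477}{9} \approx 3941.9$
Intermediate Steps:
$x{\left(F \right)} = \frac{1}{3}$ ($x{\left(F \right)} = \frac{\left(F + F\right) \frac{1}{F + \left(F + F\right)}}{2} = \frac{2 F \frac{1}{F + 2 F}}{2} = \frac{2 F \frac{1}{3 F}}{2} = \frac{1}{2} \cdot \frac{2}{3} = \frac{1}{3}$)
$3974 - S{\left(W{\left(6,0 \right)} - x{\left(6 \right)} \right)} = 3974 - \left(6 - \frac{1}{3}\right)^{2} = 3974 - \left(\frac{17}{3}\right)^{2} = 3974 - \frac{289}{9} = \frac{35477}{9}$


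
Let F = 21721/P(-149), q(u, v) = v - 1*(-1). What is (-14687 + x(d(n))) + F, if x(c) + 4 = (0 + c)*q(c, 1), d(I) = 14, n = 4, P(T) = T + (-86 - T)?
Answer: -1282739/86 ≈ -14916.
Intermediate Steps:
P(T) = -86
q(u, v) = 1 + v (q(u, v) = v + 1 = 1 + v)
x(c) = -4 + 2*c (x(c) = -4 + (0 + c)*(1 + 1) = -4 + c*2 = -4 + 2*c)
F = -21721/86 (F = 21721/(-86) = 21721*(-1/86) = -21721/86 ≈ -252.57)
(-14687 + x(d(n))) + F = (-14687 + (-4 + 2*14)) - 21721/86 = (-14687 + (-4 + 28)) - 21721/86 = (-14687 + 24) - 21721/86 = -14663 - 21721/86 = -1282739/86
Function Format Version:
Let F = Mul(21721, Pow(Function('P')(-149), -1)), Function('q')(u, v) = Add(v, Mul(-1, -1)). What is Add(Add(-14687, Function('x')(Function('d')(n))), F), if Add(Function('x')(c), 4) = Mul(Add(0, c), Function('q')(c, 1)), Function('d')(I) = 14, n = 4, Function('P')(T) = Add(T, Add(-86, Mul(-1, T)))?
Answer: Rational(-1282739, 86) ≈ -14916.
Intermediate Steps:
Function('P')(T) = -86
Function('q')(u, v) = Add(1, v) (Function('q')(u, v) = Add(v, 1) = Add(1, v))
Function('x')(c) = Add(-4, Mul(2, c)) (Function('x')(c) = Add(-4, Mul(Add(0, c), Add(1, 1))) = Add(-4, Mul(c, 2)) = Add(-4, Mul(2, c)))
F = Rational(-21721, 86) (F = Mul(21721, Pow(-86, -1)) = Mul(21721, Rational(-1, 86)) = Rational(-21721, 86) ≈ -252.57)
Add(Add(-14687, Function('x')(Function('d')(n))), F) = Add(Add(-14687, Add(-4, Mul(2, 14))), Rational(-21721, 86)) = Add(Add(-14687, Add(-4, 28)), Rational(-21721, 86)) = Add(Add(-14687, 24), Rational(-21721, 86)) = Add(-14663, Rational(-21721, 86)) = Rational(-1282739, 86)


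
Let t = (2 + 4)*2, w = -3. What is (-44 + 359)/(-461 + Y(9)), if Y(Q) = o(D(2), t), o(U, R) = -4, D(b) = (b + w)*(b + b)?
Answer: -21/31 ≈ -0.67742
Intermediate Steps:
D(b) = 2*b*(-3 + b) (D(b) = (b - 3)*(b + b) = (-3 + b)*(2*b) = 2*b*(-3 + b))
t = 12 (t = 6*2 = 12)
Y(Q) = -4
(-44 + 359)/(-461 + Y(9)) = (-44 + 359)/(-461 - 4) = 315/(-465) = 315*(-1/465) = -21/31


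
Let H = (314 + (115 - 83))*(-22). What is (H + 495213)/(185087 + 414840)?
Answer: 487601/599927 ≈ 0.81277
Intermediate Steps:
H = -7612 (H = (314 + 32)*(-22) = 346*(-22) = -7612)
(H + 495213)/(185087 + 414840) = (-7612 + 495213)/(185087 + 414840) = 487601/599927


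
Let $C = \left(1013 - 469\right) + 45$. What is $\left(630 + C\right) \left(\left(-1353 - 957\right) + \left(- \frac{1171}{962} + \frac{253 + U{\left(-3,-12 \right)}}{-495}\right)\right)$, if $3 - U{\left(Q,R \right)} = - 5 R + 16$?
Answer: $- \frac{29818140631}{10582} \approx -2.8178 \cdot 10^{6}$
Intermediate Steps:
$C = 589$ ($C = 544 + 45 = 589$)
$U{\left(Q,R \right)} = -13 + 5 R$ ($U{\left(Q,R \right)} = 3 - \left(- 5 R + 16\right) = 3 - \left(16 - 5 R\right) = 3 + \left(-16 + 5 R\right) = -13 + 5 R$)
$\left(630 + C\right) \left(\left(-1353 - 957\right) + \left(- \frac{1171}{962} + \frac{253 + U{\left(-3,-12 \right)}}{-495}\right)\right) = \left(630 + 589\right) \left(\left(-1353 - 957\right) - \left(\frac{1171}{962} - \frac{253 + \left(-13 + 5 \left(-12\right)\right)}{-495}\right)\right) = 1219 \left(\left(-1353 - 957\right) - \left(\frac{1171}{962} - \left(253 - 73\right) \left(- \frac{1}{495}\right)\right)\right) = 1219 \left(-2310 - \left(\frac{1171}{962} - \left(253 - 73\right) \left(- \frac{1}{495}\right)\right)\right) = 1219 \left(-2310 + \left(- \frac{1171}{962} + 180 \left(- \frac{1}{495}\right)\right)\right) = 1219 \left(-2310 - \frac{16729}{10582}\right) = 1219 \left(- \frac{24461149}{10582}\right) = - \frac{29818140631}{10582}$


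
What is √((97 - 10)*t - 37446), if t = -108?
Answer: I*√46842 ≈ 216.43*I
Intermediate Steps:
√((97 - 10)*t - 37446) = √((97 - 10)*(-108) - 37446) = √(87*(-108) - 37446) = √(-9396 - 37446) = √(-46842) = I*√46842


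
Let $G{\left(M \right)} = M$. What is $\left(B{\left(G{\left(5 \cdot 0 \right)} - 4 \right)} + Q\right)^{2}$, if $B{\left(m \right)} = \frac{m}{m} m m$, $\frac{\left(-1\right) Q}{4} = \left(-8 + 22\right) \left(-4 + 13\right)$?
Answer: $238144$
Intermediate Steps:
$Q = -504$ ($Q = - 4 \left(-8 + 22\right) \left(-4 + 13\right) = - 4 \cdot 14 \cdot 9 = \left(-4\right) 126 = -504$)
$B{\left(m \right)} = m^{2}$ ($B{\left(m \right)} = 1 m m = m m = m^{2}$)
$\left(B{\left(G{\left(5 \cdot 0 \right)} - 4 \right)} + Q\right)^{2} = \left(\left(5 \cdot 0 - 4\right)^{2} - 504\right)^{2} = \left(\left(0 - 4\right)^{2} - 504\right)^{2} = \left(\left(-4\right)^{2} - 504\right)^{2} = \left(16 - 504\right)^{2} = \left(-488\right)^{2} = 238144$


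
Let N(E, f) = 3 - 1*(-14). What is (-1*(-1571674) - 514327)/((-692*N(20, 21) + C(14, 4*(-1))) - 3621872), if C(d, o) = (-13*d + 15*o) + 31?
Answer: -1057347/3633847 ≈ -0.29097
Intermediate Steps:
N(E, f) = 17 (N(E, f) = 3 + 14 = 17)
C(d, o) = 31 - 13*d + 15*o
(-1*(-1571674) - 514327)/((-692*N(20, 21) + C(14, 4*(-1))) - 3621872) = (-1*(-1571674) - 514327)/((-692*17 + (31 - 13*14 + 15*(4*(-1)))) - 3621872) = (1571674 - 514327)/((-11764 + (31 - 182 + 15*(-4))) - 3621872) = 1057347/((-11764 + (31 - 182 - 60)) - 3621872) = 1057347/((-11764 - 211) - 3621872) = 1057347/(-11975 - 3621872) = 1057347/(-3633847) = 1057347*(-1/3633847) = -1057347/3633847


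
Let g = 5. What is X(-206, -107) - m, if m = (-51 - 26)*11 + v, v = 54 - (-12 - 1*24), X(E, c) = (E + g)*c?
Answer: 22264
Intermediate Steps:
X(E, c) = c*(5 + E) (X(E, c) = (E + 5)*c = (5 + E)*c = c*(5 + E))
v = 90 (v = 54 - (-12 - 24) = 54 - 1*(-36) = 54 + 36 = 90)
m = -757 (m = (-51 - 26)*11 + 90 = -77*11 + 90 = -847 + 90 = -757)
X(-206, -107) - m = -107*(5 - 206) - 1*(-757) = -107*(-201) + 757 = 21507 + 757 = 22264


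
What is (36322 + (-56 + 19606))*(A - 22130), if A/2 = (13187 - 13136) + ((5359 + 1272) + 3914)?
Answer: -52407936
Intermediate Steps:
A = 21192 (A = 2*((13187 - 13136) + ((5359 + 1272) + 3914)) = 2*(51 + (6631 + 3914)) = 2*(51 + 10545) = 2*10596 = 21192)
(36322 + (-56 + 19606))*(A - 22130) = (36322 + (-56 + 19606))*(21192 - 22130) = (36322 + 19550)*(-938) = 55872*(-938) = -52407936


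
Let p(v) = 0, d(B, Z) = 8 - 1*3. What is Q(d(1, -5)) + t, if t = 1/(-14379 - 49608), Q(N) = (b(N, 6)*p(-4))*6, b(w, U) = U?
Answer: -1/63987 ≈ -1.5628e-5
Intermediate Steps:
d(B, Z) = 5 (d(B, Z) = 8 - 3 = 5)
Q(N) = 0 (Q(N) = (6*0)*6 = 0*6 = 0)
t = -1/63987 (t = 1/(-63987) = -1/63987 ≈ -1.5628e-5)
Q(d(1, -5)) + t = 0 - 1/63987 = -1/63987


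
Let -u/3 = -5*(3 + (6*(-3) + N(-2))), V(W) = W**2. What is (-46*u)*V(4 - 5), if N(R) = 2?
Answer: 8970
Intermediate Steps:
u = -195 (u = -(-15)*(3 + (6*(-3) + 2)) = -(-15)*(3 + (-18 + 2)) = -(-15)*(3 - 16) = -(-15)*(-13) = -3*65 = -195)
(-46*u)*V(4 - 5) = (-46*(-195))*(4 - 5)**2 = 8970*(-1)**2 = 8970*1 = 8970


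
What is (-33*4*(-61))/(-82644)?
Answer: -671/6887 ≈ -0.097430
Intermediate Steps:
(-33*4*(-61))/(-82644) = -132*(-61)*(-1/82644) = 8052*(-1/82644) = -671/6887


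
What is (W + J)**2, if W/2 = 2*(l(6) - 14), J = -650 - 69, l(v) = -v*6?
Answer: 844561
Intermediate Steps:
l(v) = -6*v
J = -719
W = -200 (W = 2*(2*(-6*6 - 14)) = 2*(2*(-36 - 14)) = 2*(2*(-50)) = 2*(-100) = -200)
(W + J)**2 = (-200 - 719)**2 = (-919)**2 = 844561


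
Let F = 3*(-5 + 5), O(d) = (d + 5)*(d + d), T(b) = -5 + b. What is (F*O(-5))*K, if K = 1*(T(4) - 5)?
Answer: 0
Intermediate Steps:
O(d) = 2*d*(5 + d) (O(d) = (5 + d)*(2*d) = 2*d*(5 + d))
F = 0 (F = 3*0 = 0)
K = -6 (K = 1*((-5 + 4) - 5) = 1*(-1 - 5) = 1*(-6) = -6)
(F*O(-5))*K = (0*(2*(-5)*(5 - 5)))*(-6) = (0*(2*(-5)*0))*(-6) = (0*0)*(-6) = 0*(-6) = 0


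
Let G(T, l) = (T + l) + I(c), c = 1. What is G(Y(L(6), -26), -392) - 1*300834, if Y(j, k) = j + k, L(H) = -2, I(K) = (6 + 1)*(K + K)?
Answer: -301240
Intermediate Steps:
I(K) = 14*K (I(K) = 7*(2*K) = 14*K)
G(T, l) = 14 + T + l (G(T, l) = (T + l) + 14*1 = (T + l) + 14 = 14 + T + l)
G(Y(L(6), -26), -392) - 1*300834 = (14 + (-2 - 26) - 392) - 1*300834 = (14 - 28 - 392) - 300834 = -406 - 300834 = -301240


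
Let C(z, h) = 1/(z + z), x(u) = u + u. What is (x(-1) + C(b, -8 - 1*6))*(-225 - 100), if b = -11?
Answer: 14625/22 ≈ 664.77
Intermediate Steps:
x(u) = 2*u
C(z, h) = 1/(2*z)
(x(-1) + C(b, -8 - 1*6))*(-225 - 100) = (2*(-1) + (½)/(-11))*(-225 - 100) = (-2 + (½)*(-1/11))*(-325) = (-2 - 1/22)*(-325) = -45/22*(-325) = 14625/22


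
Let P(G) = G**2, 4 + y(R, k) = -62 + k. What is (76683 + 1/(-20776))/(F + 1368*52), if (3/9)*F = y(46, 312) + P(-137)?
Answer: 1593166007/2663088456 ≈ 0.59824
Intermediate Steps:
y(R, k) = -66 + k (y(R, k) = -4 + (-62 + k) = -66 + k)
F = 57045 (F = 3*((-66 + 312) + (-137)**2) = 3*(246 + 18769) = 3*19015 = 57045)
(76683 + 1/(-20776))/(F + 1368*52) = (76683 + 1/(-20776))/(57045 + 1368*52) = (76683 - 1/20776)/(57045 + 71136) = (1593166007/20776)/128181 = (1593166007/20776)*(1/128181) = 1593166007/2663088456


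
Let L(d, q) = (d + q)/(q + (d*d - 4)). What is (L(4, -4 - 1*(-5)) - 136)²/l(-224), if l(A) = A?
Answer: -3108169/37856 ≈ -82.105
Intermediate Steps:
L(d, q) = (d + q)/(-4 + q + d²) (L(d, q) = (d + q)/(q + (d² - 4)) = (d + q)/(q + (-4 + d²)) = (d + q)/(-4 + q + d²))
(L(4, -4 - 1*(-5)) - 136)²/l(-224) = ((4 + (-4 - 1*(-5)))/(-4 + (-4 - 1*(-5)) + 4²) - 136)²/(-224) = ((4 + (-4 + 5))/(-4 + (-4 + 5) + 16) - 136)²*(-1/224) = ((4 + 1)/(-4 + 1 + 16) - 136)²*(-1/224) = (5/13 - 136)²*(-1/224) = (-1763/13)²*(-1/224) = (3108169/169)*(-1/224) = -3108169/37856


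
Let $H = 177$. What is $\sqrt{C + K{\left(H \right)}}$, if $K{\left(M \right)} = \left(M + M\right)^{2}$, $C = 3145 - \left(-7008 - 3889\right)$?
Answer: $\sqrt{139358} \approx 373.31$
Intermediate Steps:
$C = 14042$ ($C = 3145 - -10897 = 3145 + 10897 = 14042$)
$K{\left(M \right)} = 4 M^{2}$ ($K{\left(M \right)} = \left(2 M\right)^{2} = 4 M^{2}$)
$\sqrt{C + K{\left(H \right)}} = \sqrt{14042 + 4 \cdot 177^{2}} = \sqrt{14042 + 4 \cdot 31329} = \sqrt{14042 + 125316} = \sqrt{139358}$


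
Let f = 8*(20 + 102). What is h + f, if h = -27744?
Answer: -26768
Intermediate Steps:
f = 976 (f = 8*122 = 976)
h + f = -27744 + 976 = -26768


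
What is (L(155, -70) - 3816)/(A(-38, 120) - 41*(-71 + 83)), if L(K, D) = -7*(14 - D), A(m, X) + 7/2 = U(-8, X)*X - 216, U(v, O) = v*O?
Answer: 8808/231823 ≈ 0.037995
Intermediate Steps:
U(v, O) = O*v
A(m, X) = -439/2 - 8*X² (A(m, X) = -7/2 + ((X*(-8))*X - 216) = -7/2 + ((-8*X)*X - 216) = -7/2 + (-8*X² - 216) = -7/2 + (-216 - 8*X²) = -439/2 - 8*X²)
L(K, D) = -98 + 7*D
(L(155, -70) - 3816)/(A(-38, 120) - 41*(-71 + 83)) = ((-98 + 7*(-70)) - 3816)/((-439/2 - 8*120²) - 41*(-71 + 83)) = ((-98 - 490) - 3816)/((-439/2 - 8*14400) - 41*12) = (-588 - 3816)/((-439/2 - 115200) - 492) = -4404/(-230839/2 - 492) = -4404/(-231823/2) = -4404*(-2/231823) = 8808/231823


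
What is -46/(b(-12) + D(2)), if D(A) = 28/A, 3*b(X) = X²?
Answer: -23/31 ≈ -0.74194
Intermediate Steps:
b(X) = X²/3
-46/(b(-12) + D(2)) = -46/((⅓)*(-12)² + 28/2) = -46/((⅓)*144 + 28*(½)) = -46/(48 + 14) = -46/62 = -46*1/62 = -23/31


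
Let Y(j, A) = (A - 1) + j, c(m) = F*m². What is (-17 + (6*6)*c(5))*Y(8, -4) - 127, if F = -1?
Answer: -2878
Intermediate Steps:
c(m) = -m²
Y(j, A) = -1 + A + j (Y(j, A) = (-1 + A) + j = -1 + A + j)
(-17 + (6*6)*c(5))*Y(8, -4) - 127 = (-17 + (6*6)*(-1*5²))*(-1 - 4 + 8) - 127 = (-17 + 36*(-1*25))*3 - 127 = (-17 + 36*(-25))*3 - 127 = (-17 - 900)*3 - 127 = -917*3 - 127 = -2751 - 127 = -2878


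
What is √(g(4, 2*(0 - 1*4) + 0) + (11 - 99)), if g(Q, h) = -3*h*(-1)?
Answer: 4*I*√7 ≈ 10.583*I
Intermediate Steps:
g(Q, h) = 3*h
√(g(4, 2*(0 - 1*4) + 0) + (11 - 99)) = √(3*(2*(0 - 1*4) + 0) + (11 - 99)) = √(3*(2*(0 - 4) + 0) - 88) = √(3*(2*(-4) + 0) - 88) = √(3*(-8 + 0) - 88) = √(3*(-8) - 88) = √(-24 - 88) = √(-112) = 4*I*√7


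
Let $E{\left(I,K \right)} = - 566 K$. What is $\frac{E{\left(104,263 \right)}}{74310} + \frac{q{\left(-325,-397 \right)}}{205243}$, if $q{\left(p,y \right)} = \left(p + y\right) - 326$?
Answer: $- \frac{15314969687}{7625803665} \approx -2.0083$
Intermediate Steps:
$q{\left(p,y \right)} = -326 + p + y$
$\frac{E{\left(104,263 \right)}}{74310} + \frac{q{\left(-325,-397 \right)}}{205243} = \frac{\left(-566\right) 263}{74310} + \frac{-326 - 325 - 397}{205243} = \left(-148858\right) \frac{1}{74310} - \frac{1048}{205243} = - \frac{74429}{37155} - \frac{1048}{205243} = - \frac{15314969687}{7625803665}$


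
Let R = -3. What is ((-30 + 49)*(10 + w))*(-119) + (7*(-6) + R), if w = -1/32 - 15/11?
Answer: -6864409/352 ≈ -19501.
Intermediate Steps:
w = -491/352 (w = -1*1/32 - 15*1/11 = -1/32 - 15/11 = -491/352 ≈ -1.3949)
((-30 + 49)*(10 + w))*(-119) + (7*(-6) + R) = ((-30 + 49)*(10 - 491/352))*(-119) + (7*(-6) - 3) = (19*(3029/352))*(-119) + (-42 - 3) = (57551/352)*(-119) - 45 = -6848569/352 - 45 = -6864409/352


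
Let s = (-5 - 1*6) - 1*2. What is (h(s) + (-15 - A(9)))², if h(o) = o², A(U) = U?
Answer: 21025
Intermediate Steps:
s = -13 (s = (-5 - 6) - 2 = -11 - 2 = -13)
(h(s) + (-15 - A(9)))² = ((-13)² + (-15 - 1*9))² = (169 + (-15 - 9))² = (169 - 24)² = 145² = 21025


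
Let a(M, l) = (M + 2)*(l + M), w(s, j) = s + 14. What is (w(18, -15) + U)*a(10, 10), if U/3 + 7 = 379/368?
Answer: 77775/23 ≈ 3381.5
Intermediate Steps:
w(s, j) = 14 + s
a(M, l) = (2 + M)*(M + l)
U = -6591/368 (U = -21 + 3*(379/368) = -21 + 1137/368 = -6591/368 ≈ -17.910)
(w(18, -15) + U)*a(10, 10) = ((14 + 18) - 6591/368)*(10² + 2*10 + 2*10 + 10*10) = (32 - 6591/368)*(100 + 20 + 20 + 100) = (5185/368)*240 = 77775/23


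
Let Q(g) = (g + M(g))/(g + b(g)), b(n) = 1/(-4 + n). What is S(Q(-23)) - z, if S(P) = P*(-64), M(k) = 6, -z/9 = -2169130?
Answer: -6071409558/311 ≈ -1.9522e+7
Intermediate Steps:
z = 19522170 (z = -9*(-2169130) = 19522170)
Q(g) = (6 + g)/(g + 1/(-4 + g)) (Q(g) = (g + 6)/(g + 1/(-4 + g)) = (6 + g)/(g + 1/(-4 + g)))
S(P) = -64*P
S(Q(-23)) - z = -64*(-4 - 23)*(6 - 23)/(1 - 23*(-4 - 23)) - 1*19522170 = -64*(-27)*(-17)/(1 - 23*(-27)) - 19522170 = -64*(-27)*(-17)/(1 + 621) - 19522170 = -64*(-27)*(-17)/622 - 19522170 = -32*(-27)*(-17)/311 - 19522170 = -64*459/622 - 19522170 = -14688/311 - 19522170 = -6071409558/311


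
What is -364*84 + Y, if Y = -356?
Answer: -30932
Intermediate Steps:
-364*84 + Y = -364*84 - 356 = -30576 - 356 = -30932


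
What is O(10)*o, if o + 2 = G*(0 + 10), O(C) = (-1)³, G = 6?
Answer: -58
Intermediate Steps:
O(C) = -1
o = 58 (o = -2 + 6*(0 + 10) = -2 + 6*10 = -2 + 60 = 58)
O(10)*o = -1*58 = -58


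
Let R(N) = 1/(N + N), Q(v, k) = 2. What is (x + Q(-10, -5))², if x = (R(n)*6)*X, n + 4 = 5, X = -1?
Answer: 1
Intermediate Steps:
n = 1 (n = -4 + 5 = 1)
R(N) = 1/(2*N)
x = -3 (x = (((½)/1)*6)*(-1) = (((½)*1)*6)*(-1) = ((½)*6)*(-1) = 3*(-1) = -3)
(x + Q(-10, -5))² = (-3 + 2)² = (-1)² = 1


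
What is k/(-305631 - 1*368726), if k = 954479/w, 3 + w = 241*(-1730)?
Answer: 954479/281161687081 ≈ 3.3948e-6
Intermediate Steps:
w = -416933 (w = -3 + 241*(-1730) = -3 - 416930 = -416933)
k = -954479/416933 (k = 954479/(-416933) = 954479*(-1/416933) = -954479/416933 ≈ -2.2893)
k/(-305631 - 1*368726) = -954479/(416933*(-305631 - 1*368726)) = -954479/(416933*(-305631 - 368726)) = -954479/416933/(-674357) = -954479/416933*(-1/674357) = 954479/281161687081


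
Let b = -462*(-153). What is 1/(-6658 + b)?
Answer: 1/64028 ≈ 1.5618e-5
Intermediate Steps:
b = 70686
1/(-6658 + b) = 1/(-6658 + 70686) = 1/64028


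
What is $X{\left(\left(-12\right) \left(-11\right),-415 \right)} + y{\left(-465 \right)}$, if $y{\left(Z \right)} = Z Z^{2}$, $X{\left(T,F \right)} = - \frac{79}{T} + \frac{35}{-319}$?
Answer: $- \frac{384884827211}{3828} \approx -1.0054 \cdot 10^{8}$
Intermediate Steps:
$X{\left(T,F \right)} = - \frac{35}{319} - \frac{79}{T}$ ($X{\left(T,F \right)} = - \frac{79}{T} + 35 \left(- \frac{1}{319}\right) = - \frac{79}{T} - \frac{35}{319} = - \frac{35}{319} - \frac{79}{T}$)
$y{\left(Z \right)} = Z^{3}$
$X{\left(\left(-12\right) \left(-11\right),-415 \right)} + y{\left(-465 \right)} = \left(- \frac{35}{319} - \frac{79}{\left(-12\right) \left(-11\right)}\right) + \left(-465\right)^{3} = \left(- \frac{35}{319} - \frac{79}{132}\right) - 100544625 = - \frac{2711}{3828} - 100544625 = - \frac{384884827211}{3828}$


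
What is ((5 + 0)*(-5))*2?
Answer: -50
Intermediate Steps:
((5 + 0)*(-5))*2 = (5*(-5))*2 = -25*2 = -50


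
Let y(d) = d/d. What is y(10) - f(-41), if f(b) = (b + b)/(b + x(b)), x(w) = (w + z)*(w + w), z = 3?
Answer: 77/75 ≈ 1.0267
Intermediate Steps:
x(w) = 2*w*(3 + w) (x(w) = (w + 3)*(w + w) = (3 + w)*(2*w) = 2*w*(3 + w))
f(b) = 2*b/(b + 2*b*(3 + b)) (f(b) = (b + b)/(b + 2*b*(3 + b)) = (2*b)/(b + 2*b*(3 + b)) = 2*b/(b + 2*b*(3 + b)))
y(d) = 1
y(10) - f(-41) = 1 - 2/(7 + 2*(-41)) = 1 - 2/(7 - 82) = 1 - 2/(-75) = 1 - 2*(-1)/75 = 1 - 1*(-2/75) = 1 + 2/75 = 77/75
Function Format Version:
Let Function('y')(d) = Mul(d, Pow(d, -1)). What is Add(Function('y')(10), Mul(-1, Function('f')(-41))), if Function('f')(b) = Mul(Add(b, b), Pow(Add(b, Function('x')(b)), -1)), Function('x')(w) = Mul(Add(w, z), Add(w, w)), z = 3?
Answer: Rational(77, 75) ≈ 1.0267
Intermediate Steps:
Function('x')(w) = Mul(2, w, Add(3, w)) (Function('x')(w) = Mul(Add(w, 3), Add(w, w)) = Mul(Add(3, w), Mul(2, w)) = Mul(2, w, Add(3, w)))
Function('f')(b) = Mul(2, b, Pow(Add(b, Mul(2, b, Add(3, b))), -1)) (Function('f')(b) = Mul(Add(b, b), Pow(Add(b, Mul(2, b, Add(3, b))), -1)) = Mul(Mul(2, b), Pow(Add(b, Mul(2, b, Add(3, b))), -1)) = Mul(2, b, Pow(Add(b, Mul(2, b, Add(3, b))), -1)))
Function('y')(d) = 1
Add(Function('y')(10), Mul(-1, Function('f')(-41))) = Add(1, Mul(-1, Mul(2, Pow(Add(7, Mul(2, -41)), -1)))) = Add(1, Mul(-1, Mul(2, Pow(Add(7, -82), -1)))) = Add(1, Mul(-1, Mul(2, Pow(-75, -1)))) = Add(1, Mul(-1, Mul(2, Rational(-1, 75)))) = Add(1, Mul(-1, Rational(-2, 75))) = Add(1, Rational(2, 75)) = Rational(77, 75)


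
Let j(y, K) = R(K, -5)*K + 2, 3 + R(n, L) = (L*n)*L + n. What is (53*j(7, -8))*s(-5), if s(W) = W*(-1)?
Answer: 447850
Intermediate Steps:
s(W) = -W
R(n, L) = -3 + n + n*L² (R(n, L) = -3 + ((L*n)*L + n) = -3 + (n*L² + n) = -3 + (n + n*L²) = -3 + n + n*L²)
j(y, K) = 2 + K*(-3 + 26*K) (j(y, K) = (-3 + K + K*(-5)²)*K + 2 = (-3 + K + K*25)*K + 2 = (-3 + K + 25*K)*K + 2 = (-3 + 26*K)*K + 2 = K*(-3 + 26*K) + 2 = 2 + K*(-3 + 26*K))
(53*j(7, -8))*s(-5) = (53*(2 - 8*(-3 + 26*(-8))))*(-1*(-5)) = (53*(2 - 8*(-3 - 208)))*5 = (53*(2 - 8*(-211)))*5 = (53*(2 + 1688))*5 = (53*1690)*5 = 89570*5 = 447850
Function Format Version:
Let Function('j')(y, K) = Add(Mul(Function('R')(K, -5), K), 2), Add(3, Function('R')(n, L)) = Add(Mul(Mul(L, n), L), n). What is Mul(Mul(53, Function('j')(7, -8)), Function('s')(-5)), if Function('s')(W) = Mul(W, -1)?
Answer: 447850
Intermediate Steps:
Function('s')(W) = Mul(-1, W)
Function('R')(n, L) = Add(-3, n, Mul(n, Pow(L, 2))) (Function('R')(n, L) = Add(-3, Add(Mul(Mul(L, n), L), n)) = Add(-3, Add(Mul(n, Pow(L, 2)), n)) = Add(-3, Add(n, Mul(n, Pow(L, 2)))) = Add(-3, n, Mul(n, Pow(L, 2))))
Function('j')(y, K) = Add(2, Mul(K, Add(-3, Mul(26, K)))) (Function('j')(y, K) = Add(Mul(Add(-3, K, Mul(K, Pow(-5, 2))), K), 2) = Add(Mul(Add(-3, K, Mul(K, 25)), K), 2) = Add(Mul(Add(-3, K, Mul(25, K)), K), 2) = Add(Mul(Add(-3, Mul(26, K)), K), 2) = Add(Mul(K, Add(-3, Mul(26, K))), 2) = Add(2, Mul(K, Add(-3, Mul(26, K)))))
Mul(Mul(53, Function('j')(7, -8)), Function('s')(-5)) = Mul(Mul(53, Add(2, Mul(-8, Add(-3, Mul(26, -8))))), Mul(-1, -5)) = Mul(Mul(53, Add(2, Mul(-8, Add(-3, -208)))), 5) = Mul(Mul(53, Add(2, Mul(-8, -211))), 5) = Mul(Mul(53, Add(2, 1688)), 5) = Mul(Mul(53, 1690), 5) = Mul(89570, 5) = 447850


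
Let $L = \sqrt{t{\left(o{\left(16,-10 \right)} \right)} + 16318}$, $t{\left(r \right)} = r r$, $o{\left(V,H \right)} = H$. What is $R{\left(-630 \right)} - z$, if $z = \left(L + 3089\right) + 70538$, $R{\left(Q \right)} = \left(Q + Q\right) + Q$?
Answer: $-75517 - \sqrt{16418} \approx -75645.0$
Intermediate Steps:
$t{\left(r \right)} = r^{2}$
$L = \sqrt{16418}$ ($L = \sqrt{\left(-10\right)^{2} + 16318} = \sqrt{100 + 16318} = \sqrt{16418} \approx 128.13$)
$R{\left(Q \right)} = 3 Q$ ($R{\left(Q \right)} = 2 Q + Q = 3 Q$)
$z = 73627 + \sqrt{16418}$ ($z = \left(\sqrt{16418} + 3089\right) + 70538 = \left(3089 + \sqrt{16418}\right) + 70538 = 73627 + \sqrt{16418} \approx 73755.0$)
$R{\left(-630 \right)} - z = 3 \left(-630\right) - \left(73627 + \sqrt{16418}\right) = -1890 - \left(73627 + \sqrt{16418}\right) = -75517 - \sqrt{16418}$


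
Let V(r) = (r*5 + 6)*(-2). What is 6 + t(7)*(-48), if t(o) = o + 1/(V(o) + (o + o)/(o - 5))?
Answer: -8234/25 ≈ -329.36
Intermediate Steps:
V(r) = -12 - 10*r (V(r) = (5*r + 6)*(-2) = (6 + 5*r)*(-2) = -12 - 10*r)
t(o) = o + 1/(-12 - 10*o + 2*o/(-5 + o)) (t(o) = o + 1/((-12 - 10*o) + (o + o)/(o - 5)) = o + 1/((-12 - 10*o) + (2*o)/(-5 + o)) = o + 1/((-12 - 10*o) + 2*o/(-5 + o)) = o + 1/(-12 - 10*o + 2*o/(-5 + o)))
6 + t(7)*(-48) = 6 + ((5 - 61*7 - 40*7**2 + 10*7**3)/(10*(-6 + 7**2 - 4*7)))*(-48) = 6 + ((5 - 427 - 40*49 + 10*343)/(10*(-6 + 49 - 28)))*(-48) = 6 + ((1/10)*(5 - 427 - 1960 + 3430)/15)*(-48) = 6 + ((1/10)*(1/15)*1048)*(-48) = 6 + (524/75)*(-48) = 6 - 8384/25 = -8234/25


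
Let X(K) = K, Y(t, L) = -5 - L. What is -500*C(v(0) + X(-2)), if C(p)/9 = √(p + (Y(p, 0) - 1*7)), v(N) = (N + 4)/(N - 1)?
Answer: -13500*I*√2 ≈ -19092.0*I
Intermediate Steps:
v(N) = (4 + N)/(-1 + N)
C(p) = 9*√(-12 + p) (C(p) = 9*√(p + ((-5 - 1*0) - 1*7)) = 9*√(p + ((-5 + 0) - 7)) = 9*√(p + (-5 - 7)) = 9*√(p - 12) = 9*√(-12 + p))
-500*C(v(0) + X(-2)) = -4500*√(-12 + ((4 + 0)/(-1 + 0) - 2)) = -4500*√(-12 + (4/(-1) - 2)) = -4500*√(-12 + (-1*4 - 2)) = -4500*√(-12 + (-4 - 2)) = -4500*√(-12 - 6) = -4500*√(-18) = -4500*3*I*√2 = -13500*I*√2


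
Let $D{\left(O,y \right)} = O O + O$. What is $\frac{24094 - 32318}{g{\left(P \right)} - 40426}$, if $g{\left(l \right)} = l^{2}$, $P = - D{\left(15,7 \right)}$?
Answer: $- \frac{4112}{8587} \approx -0.47886$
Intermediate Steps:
$D{\left(O,y \right)} = O + O^{2}$ ($D{\left(O,y \right)} = O^{2} + O = O + O^{2}$)
$P = -240$ ($P = - 15 \left(1 + 15\right) = - 15 \cdot 16 = \left(-1\right) 240 = -240$)
$\frac{24094 - 32318}{g{\left(P \right)} - 40426} = \frac{24094 - 32318}{\left(-240\right)^{2} - 40426} = - \frac{8224}{57600 - 40426} = - \frac{8224}{17174} = \left(-8224\right) \frac{1}{17174} = - \frac{4112}{8587}$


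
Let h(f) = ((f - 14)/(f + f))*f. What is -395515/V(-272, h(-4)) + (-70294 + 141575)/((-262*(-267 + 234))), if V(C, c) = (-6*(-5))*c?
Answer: 57314476/38907 ≈ 1473.1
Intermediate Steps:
h(f) = -7 + f/2 (h(f) = ((-14 + f)/((2*f)))*f = ((-14 + f)*(1/(2*f)))*f = ((-14 + f)/(2*f))*f = -7 + f/2)
V(C, c) = 30*c
-395515/V(-272, h(-4)) + (-70294 + 141575)/((-262*(-267 + 234))) = -395515*1/(30*(-7 + (½)*(-4))) + (-70294 + 141575)/((-262*(-267 + 234))) = -395515*1/(30*(-7 - 2)) + 71281/((-262*(-33))) = -395515/(30*(-9)) + 71281/8646 = -395515/(-270) + 71281*(1/8646) = -395515*(-1/270) + 71281/8646 = 79103/54 + 71281/8646 = 57314476/38907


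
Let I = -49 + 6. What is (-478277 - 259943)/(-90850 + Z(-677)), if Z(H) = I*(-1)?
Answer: 738220/90807 ≈ 8.1295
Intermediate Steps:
I = -43
Z(H) = 43 (Z(H) = -43*(-1) = 43)
(-478277 - 259943)/(-90850 + Z(-677)) = (-478277 - 259943)/(-90850 + 43) = -738220/(-90807) = -738220*(-1/90807) = 738220/90807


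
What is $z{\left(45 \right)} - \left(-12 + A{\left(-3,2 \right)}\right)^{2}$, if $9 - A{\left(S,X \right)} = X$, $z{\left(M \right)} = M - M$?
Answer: $-25$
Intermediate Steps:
$z{\left(M \right)} = 0$
$A{\left(S,X \right)} = 9 - X$
$z{\left(45 \right)} - \left(-12 + A{\left(-3,2 \right)}\right)^{2} = 0 - \left(-12 + \left(9 - 2\right)\right)^{2} = 0 - \left(-12 + 7\right)^{2} = 0 - \left(-5\right)^{2} = 0 - 25 = -25$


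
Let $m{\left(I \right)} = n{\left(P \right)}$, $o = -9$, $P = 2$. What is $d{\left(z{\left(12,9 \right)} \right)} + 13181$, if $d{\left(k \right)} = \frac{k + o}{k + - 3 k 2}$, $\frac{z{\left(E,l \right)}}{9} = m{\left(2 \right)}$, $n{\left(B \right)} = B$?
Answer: $\frac{131809}{10} \approx 13181.0$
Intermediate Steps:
$m{\left(I \right)} = 2$
$z{\left(E,l \right)} = 18$ ($z{\left(E,l \right)} = 9 \cdot 2 = 18$)
$d{\left(k \right)} = - \frac{-9 + k}{5 k}$ ($d{\left(k \right)} = \frac{k - 9}{k + - 3 k 2} = \frac{-9 + k}{k - 6 k} = \frac{-9 + k}{\left(-5\right) k} = \left(-9 + k\right) \left(- \frac{1}{5 k}\right) = - \frac{-9 + k}{5 k}$)
$d{\left(z{\left(12,9 \right)} \right)} + 13181 = \frac{9 - 18}{5 \cdot 18} + 13181 = \frac{1}{5} \cdot \frac{1}{18} \left(9 - 18\right) + 13181 = \frac{1}{5} \cdot \frac{1}{18} \left(-9\right) + 13181 = - \frac{1}{10} + 13181 = \frac{131809}{10}$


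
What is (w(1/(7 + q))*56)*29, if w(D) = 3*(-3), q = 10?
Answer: -14616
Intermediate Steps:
w(D) = -9
(w(1/(7 + q))*56)*29 = -9*56*29 = -504*29 = -14616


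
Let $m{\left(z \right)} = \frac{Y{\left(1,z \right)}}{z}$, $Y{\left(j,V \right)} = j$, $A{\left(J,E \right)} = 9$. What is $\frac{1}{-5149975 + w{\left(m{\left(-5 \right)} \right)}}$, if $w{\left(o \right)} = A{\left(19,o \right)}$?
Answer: $- \frac{1}{5149966} \approx -1.9418 \cdot 10^{-7}$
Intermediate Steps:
$m{\left(z \right)} = \frac{1}{z}$ ($m{\left(z \right)} = 1 \frac{1}{z} = \frac{1}{z}$)
$w{\left(o \right)} = 9$
$\frac{1}{-5149975 + w{\left(m{\left(-5 \right)} \right)}} = \frac{1}{-5149975 + 9} = \frac{1}{-5149966} = - \frac{1}{5149966}$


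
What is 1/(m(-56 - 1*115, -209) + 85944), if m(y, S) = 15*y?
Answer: 1/83379 ≈ 1.1993e-5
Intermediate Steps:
1/(m(-56 - 1*115, -209) + 85944) = 1/(15*(-56 - 1*115) + 85944) = 1/(15*(-56 - 115) + 85944) = 1/(15*(-171) + 85944) = 1/(-2565 + 85944) = 1/83379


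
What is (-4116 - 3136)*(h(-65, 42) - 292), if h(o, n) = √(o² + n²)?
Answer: 2117584 - 7252*√5989 ≈ 1.5564e+6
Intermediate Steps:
h(o, n) = √(n² + o²)
(-4116 - 3136)*(h(-65, 42) - 292) = (-4116 - 3136)*(√(42² + (-65)²) - 292) = -7252*(√(1764 + 4225) - 292) = -7252*(√5989 - 292) = -7252*(-292 + √5989) = 2117584 - 7252*√5989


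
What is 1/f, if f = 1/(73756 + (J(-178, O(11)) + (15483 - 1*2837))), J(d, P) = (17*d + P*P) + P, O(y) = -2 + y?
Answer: 83466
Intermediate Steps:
J(d, P) = P + P² + 17*d (J(d, P) = (17*d + P²) + P = (P² + 17*d) + P = P + P² + 17*d)
f = 1/83466 (f = 1/(73756 + (((-2 + 11) + (-2 + 11)² + 17*(-178)) + (15483 - 1*2837))) = 1/(73756 + ((9 + 9² - 3026) + (15483 - 2837))) = 1/(73756 + ((9 + 81 - 3026) + 12646)) = 1/(73756 + (-2936 + 12646)) = 1/(73756 + 9710) = 1/83466 ≈ 1.1981e-5)
1/f = 1/(1/83466) = 83466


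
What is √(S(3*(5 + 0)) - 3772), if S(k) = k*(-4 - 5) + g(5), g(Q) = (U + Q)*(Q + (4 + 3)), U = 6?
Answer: 5*I*√151 ≈ 61.441*I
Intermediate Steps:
g(Q) = (6 + Q)*(7 + Q) (g(Q) = (6 + Q)*(Q + (4 + 3)) = (6 + Q)*(Q + 7) = (6 + Q)*(7 + Q))
S(k) = 132 - 9*k (S(k) = k*(-4 - 5) + (42 + 5² + 13*5) = k*(-9) + (42 + 25 + 65) = -9*k + 132 = 132 - 9*k)
√(S(3*(5 + 0)) - 3772) = √((132 - 27*(5 + 0)) - 3772) = √((132 - 27*5) - 3772) = √((132 - 9*15) - 3772) = √((132 - 135) - 3772) = √(-3 - 3772) = √(-3775) = 5*I*√151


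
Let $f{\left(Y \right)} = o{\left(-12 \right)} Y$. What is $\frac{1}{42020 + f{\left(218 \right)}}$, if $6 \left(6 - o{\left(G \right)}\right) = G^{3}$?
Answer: $\frac{1}{106112} \approx 9.424 \cdot 10^{-6}$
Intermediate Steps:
$o{\left(G \right)} = 6 - \frac{G^{3}}{6}$
$f{\left(Y \right)} = 294 Y$ ($f{\left(Y \right)} = \left(6 - \frac{\left(-12\right)^{3}}{6}\right) Y = \left(6 - -288\right) Y = \left(6 + 288\right) Y = 294 Y$)
$\frac{1}{42020 + f{\left(218 \right)}} = \frac{1}{42020 + 294 \cdot 218} = \frac{1}{42020 + 64092} = \frac{1}{106112}$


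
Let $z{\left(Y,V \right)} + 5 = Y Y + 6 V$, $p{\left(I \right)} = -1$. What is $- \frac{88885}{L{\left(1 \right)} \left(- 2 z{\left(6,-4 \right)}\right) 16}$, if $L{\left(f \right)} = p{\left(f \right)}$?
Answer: $- \frac{88885}{224} \approx -396.81$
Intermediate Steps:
$z{\left(Y,V \right)} = -5 + Y^{2} + 6 V$ ($z{\left(Y,V \right)} = -5 + \left(Y Y + 6 V\right) = -5 + \left(Y^{2} + 6 V\right) = -5 + Y^{2} + 6 V$)
$L{\left(f \right)} = -1$
$- \frac{88885}{L{\left(1 \right)} \left(- 2 z{\left(6,-4 \right)}\right) 16} = - \frac{88885}{- \left(-2\right) \left(-5 + 6^{2} + 6 \left(-4\right)\right) 16} = - \frac{88885}{- \left(-2\right) \left(-5 + 36 - 24\right) 16} = - \frac{88885}{- \left(-2\right) 7 \cdot 16} = - \frac{88885}{\left(-1\right) \left(-14\right) 16} = - \frac{88885}{14 \cdot 16} = - \frac{88885}{224}$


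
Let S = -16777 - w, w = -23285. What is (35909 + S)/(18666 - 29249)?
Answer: -42417/10583 ≈ -4.0080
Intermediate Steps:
S = 6508 (S = -16777 - 1*(-23285) = -16777 + 23285 = 6508)
(35909 + S)/(18666 - 29249) = (35909 + 6508)/(18666 - 29249) = 42417/(-10583) = 42417*(-1/10583) = -42417/10583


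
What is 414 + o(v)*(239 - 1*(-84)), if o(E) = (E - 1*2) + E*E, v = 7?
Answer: 17856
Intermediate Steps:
o(E) = -2 + E + E² (o(E) = (E - 2) + E² = (-2 + E) + E² = -2 + E + E²)
414 + o(v)*(239 - 1*(-84)) = 414 + (-2 + 7 + 7²)*(239 - 1*(-84)) = 414 + (-2 + 7 + 49)*(239 + 84) = 414 + 54*323 = 414 + 17442 = 17856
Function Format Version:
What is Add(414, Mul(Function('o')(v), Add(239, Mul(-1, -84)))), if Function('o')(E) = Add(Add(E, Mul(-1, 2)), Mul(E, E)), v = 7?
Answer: 17856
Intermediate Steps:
Function('o')(E) = Add(-2, E, Pow(E, 2)) (Function('o')(E) = Add(Add(E, -2), Pow(E, 2)) = Add(Add(-2, E), Pow(E, 2)) = Add(-2, E, Pow(E, 2)))
Add(414, Mul(Function('o')(v), Add(239, Mul(-1, -84)))) = Add(414, Mul(Add(-2, 7, Pow(7, 2)), Add(239, Mul(-1, -84)))) = Add(414, Mul(Add(-2, 7, 49), Add(239, 84))) = Add(414, Mul(54, 323)) = Add(414, 17442) = 17856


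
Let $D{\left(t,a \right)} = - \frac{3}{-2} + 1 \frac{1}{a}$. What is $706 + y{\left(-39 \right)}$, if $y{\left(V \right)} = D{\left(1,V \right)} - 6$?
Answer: $\frac{54715}{78} \approx 701.47$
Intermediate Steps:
$D{\left(t,a \right)} = \frac{3}{2} + \frac{1}{a}$ ($D{\left(t,a \right)} = \left(-3\right) \left(- \frac{1}{2}\right) + \frac{1}{a} = \frac{3}{2} + \frac{1}{a}$)
$y{\left(V \right)} = - \frac{9}{2} + \frac{1}{V}$ ($y{\left(V \right)} = \left(\frac{3}{2} + \frac{1}{V}\right) - 6 = - \frac{9}{2} + \frac{1}{V}$)
$706 + y{\left(-39 \right)} = 706 - \left(\frac{9}{2} - \frac{1}{-39}\right) = 706 - \frac{353}{78} = \frac{54715}{78}$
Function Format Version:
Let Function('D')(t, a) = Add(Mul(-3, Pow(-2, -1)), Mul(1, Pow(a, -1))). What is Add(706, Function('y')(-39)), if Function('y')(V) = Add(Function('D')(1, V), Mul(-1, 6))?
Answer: Rational(54715, 78) ≈ 701.47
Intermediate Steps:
Function('D')(t, a) = Add(Rational(3, 2), Pow(a, -1)) (Function('D')(t, a) = Add(Mul(-3, Rational(-1, 2)), Pow(a, -1)) = Add(Rational(3, 2), Pow(a, -1)))
Function('y')(V) = Add(Rational(-9, 2), Pow(V, -1)) (Function('y')(V) = Add(Add(Rational(3, 2), Pow(V, -1)), Mul(-1, 6)) = Add(Add(Rational(3, 2), Pow(V, -1)), -6) = Add(Rational(-9, 2), Pow(V, -1)))
Add(706, Function('y')(-39)) = Add(706, Add(Rational(-9, 2), Pow(-39, -1))) = Add(706, Add(Rational(-9, 2), Rational(-1, 39))) = Add(706, Rational(-353, 78)) = Rational(54715, 78)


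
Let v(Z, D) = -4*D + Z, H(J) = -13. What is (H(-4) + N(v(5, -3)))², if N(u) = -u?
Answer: 900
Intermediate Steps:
v(Z, D) = Z - 4*D
(H(-4) + N(v(5, -3)))² = (-13 - (5 - 4*(-3)))² = (-13 - (5 + 12))² = (-13 - 1*17)² = (-13 - 17)² = (-30)² = 900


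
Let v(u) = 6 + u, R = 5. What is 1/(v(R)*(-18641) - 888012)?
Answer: -1/1093063 ≈ -9.1486e-7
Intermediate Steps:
1/(v(R)*(-18641) - 888012) = 1/((6 + 5)*(-18641) - 888012) = 1/(11*(-18641) - 888012) = 1/(-205051 - 888012) = 1/(-1093063) = -1/1093063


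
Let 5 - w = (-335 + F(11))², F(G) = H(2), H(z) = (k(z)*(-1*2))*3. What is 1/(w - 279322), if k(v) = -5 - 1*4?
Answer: -1/358278 ≈ -2.7911e-6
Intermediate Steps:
k(v) = -9 (k(v) = -5 - 4 = -9)
H(z) = 54 (H(z) = -(-9)*2*3 = -9*(-2)*3 = 18*3 = 54)
F(G) = 54
w = -78956 (w = 5 - (-335 + 54)² = 5 - 1*(-281)² = 5 - 1*78961 = 5 - 78961 = -78956)
1/(w - 279322) = 1/(-78956 - 279322) = 1/(-358278) = -1/358278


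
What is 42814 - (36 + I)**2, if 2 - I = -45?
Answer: 35925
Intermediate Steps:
I = 47 (I = 2 - 1*(-45) = 2 + 45 = 47)
42814 - (36 + I)**2 = 42814 - (36 + 47)**2 = 42814 - 1*83**2 = 42814 - 1*6889 = 42814 - 6889 = 35925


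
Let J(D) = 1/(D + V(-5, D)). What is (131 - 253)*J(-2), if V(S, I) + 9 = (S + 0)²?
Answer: -61/7 ≈ -8.7143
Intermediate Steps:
V(S, I) = -9 + S² (V(S, I) = -9 + (S + 0)² = -9 + S²)
J(D) = 1/(16 + D) (J(D) = 1/(D + (-9 + (-5)²)) = 1/(D + (-9 + 25)) = 1/(D + 16) = 1/(16 + D))
(131 - 253)*J(-2) = (131 - 253)/(16 - 2) = -122/14 = -122*1/14 = -61/7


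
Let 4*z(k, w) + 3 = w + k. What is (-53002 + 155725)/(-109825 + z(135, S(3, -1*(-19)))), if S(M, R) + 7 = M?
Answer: -102723/109793 ≈ -0.93561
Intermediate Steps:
S(M, R) = -7 + M
z(k, w) = -¾ + k/4 + w/4 (z(k, w) = -¾ + (w + k)/4 = -¾ + (k + w)/4 = -¾ + (k/4 + w/4) = -¾ + k/4 + w/4)
(-53002 + 155725)/(-109825 + z(135, S(3, -1*(-19)))) = (-53002 + 155725)/(-109825 + (-¾ + (¼)*135 + (-7 + 3)/4)) = 102723/(-109825 + (-¾ + 135/4 + (¼)*(-4))) = 102723/(-109825 + (-¾ + 135/4 - 1)) = 102723/(-109825 + 32) = 102723/(-109793) = 102723*(-1/109793) = -102723/109793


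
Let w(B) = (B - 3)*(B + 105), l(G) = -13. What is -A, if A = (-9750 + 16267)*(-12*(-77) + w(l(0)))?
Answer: 3571316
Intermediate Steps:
w(B) = (-3 + B)*(105 + B)
A = -3571316 (A = (-9750 + 16267)*(-12*(-77) + (-315 + (-13)² + 102*(-13))) = 6517*(924 + (-315 + 169 - 1326)) = 6517*(924 - 1472) = 6517*(-548) = -3571316)
-A = -1*(-3571316) = 3571316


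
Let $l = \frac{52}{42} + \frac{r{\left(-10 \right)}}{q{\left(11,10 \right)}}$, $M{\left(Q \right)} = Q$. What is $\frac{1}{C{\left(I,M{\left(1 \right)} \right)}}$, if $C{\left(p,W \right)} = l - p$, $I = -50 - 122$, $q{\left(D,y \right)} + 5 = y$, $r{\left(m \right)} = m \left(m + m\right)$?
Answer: $\frac{21}{4478} \approx 0.0046896$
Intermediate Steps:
$r{\left(m \right)} = 2 m^{2}$ ($r{\left(m \right)} = m 2 m = 2 m^{2}$)
$q{\left(D,y \right)} = -5 + y$
$l = \frac{866}{21}$ ($l = \frac{52}{42} + \frac{2 \left(-10\right)^{2}}{-5 + 10} = 52 \cdot \frac{1}{42} + \frac{2 \cdot 100}{5} = \frac{26}{21} + 200 \cdot \frac{1}{5} = \frac{26}{21} + 40 = \frac{866}{21} \approx 41.238$)
$I = -172$
$C{\left(p,W \right)} = \frac{866}{21} - p$
$\frac{1}{C{\left(I,M{\left(1 \right)} \right)}} = \frac{1}{\frac{866}{21} - -172} = \frac{1}{\frac{866}{21} + 172} = \frac{1}{\frac{4478}{21}} = \frac{21}{4478}$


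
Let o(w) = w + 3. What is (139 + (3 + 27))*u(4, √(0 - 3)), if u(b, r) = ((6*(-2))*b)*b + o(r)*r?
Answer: -32955 + 507*I*√3 ≈ -32955.0 + 878.15*I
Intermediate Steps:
o(w) = 3 + w
u(b, r) = -12*b² + r*(3 + r) (u(b, r) = ((6*(-2))*b)*b + (3 + r)*r = (-12*b)*b + r*(3 + r) = -12*b² + r*(3 + r))
(139 + (3 + 27))*u(4, √(0 - 3)) = (139 + (3 + 27))*(-12*4² + √(0 - 3)*(3 + √(0 - 3))) = (139 + 30)*(-12*16 + √(-3)*(3 + √(-3))) = 169*(-192 + (I*√3)*(3 + I*√3)) = 169*(-192 + I*√3*(3 + I*√3)) = -32448 + 169*I*√3*(3 + I*√3)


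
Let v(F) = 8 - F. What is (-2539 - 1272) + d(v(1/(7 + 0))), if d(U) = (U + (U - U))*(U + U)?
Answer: -180689/49 ≈ -3687.5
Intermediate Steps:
d(U) = 2*U² (d(U) = (U + 0)*(2*U) = U*(2*U) = 2*U²)
(-2539 - 1272) + d(v(1/(7 + 0))) = (-2539 - 1272) + 2*(8 - 1/(7 + 0))² = -3811 + 2*(8 - 1/7)² = -3811 + 2*(8 - 1*⅐)² = -3811 + 2*(8 - ⅐)² = -3811 + 2*(55/7)² = -3811 + 2*(3025/49) = -3811 + 6050/49 = -180689/49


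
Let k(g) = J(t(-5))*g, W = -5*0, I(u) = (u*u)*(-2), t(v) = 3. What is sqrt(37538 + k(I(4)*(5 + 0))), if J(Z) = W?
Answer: 137*sqrt(2) ≈ 193.75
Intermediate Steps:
I(u) = -2*u**2 (I(u) = u**2*(-2) = -2*u**2)
W = 0
J(Z) = 0
k(g) = 0 (k(g) = 0*g = 0)
sqrt(37538 + k(I(4)*(5 + 0))) = sqrt(37538 + 0) = sqrt(37538) = 137*sqrt(2)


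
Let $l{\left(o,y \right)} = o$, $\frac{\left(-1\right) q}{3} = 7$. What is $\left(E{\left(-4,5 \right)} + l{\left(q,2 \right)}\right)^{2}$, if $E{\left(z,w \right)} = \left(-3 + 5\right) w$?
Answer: $121$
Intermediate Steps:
$q = -21$ ($q = \left(-3\right) 7 = -21$)
$E{\left(z,w \right)} = 2 w$
$\left(E{\left(-4,5 \right)} + l{\left(q,2 \right)}\right)^{2} = \left(2 \cdot 5 - 21\right)^{2} = \left(10 - 21\right)^{2} = \left(-11\right)^{2} = 121$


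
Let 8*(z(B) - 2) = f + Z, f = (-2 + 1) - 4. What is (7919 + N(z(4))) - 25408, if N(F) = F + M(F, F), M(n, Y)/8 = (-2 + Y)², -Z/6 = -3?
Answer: -69857/4 ≈ -17464.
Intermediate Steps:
Z = 18 (Z = -6*(-3) = 18)
f = -5 (f = -1 - 4 = -5)
z(B) = 29/8 (z(B) = 2 + (-5 + 18)/8 = 2 + (⅛)*13 = 2 + 13/8 = 29/8)
M(n, Y) = 8*(-2 + Y)²
N(F) = F + 8*(-2 + F)²
(7919 + N(z(4))) - 25408 = (7919 + (29/8 + 8*(-2 + 29/8)²)) - 25408 = (7919 + (29/8 + 8*(13/8)²)) - 25408 = (7919 + (29/8 + 8*(169/64))) - 25408 = (7919 + (29/8 + 169/8)) - 25408 = (7919 + 99/4) - 25408 = 31775/4 - 25408 = -69857/4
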